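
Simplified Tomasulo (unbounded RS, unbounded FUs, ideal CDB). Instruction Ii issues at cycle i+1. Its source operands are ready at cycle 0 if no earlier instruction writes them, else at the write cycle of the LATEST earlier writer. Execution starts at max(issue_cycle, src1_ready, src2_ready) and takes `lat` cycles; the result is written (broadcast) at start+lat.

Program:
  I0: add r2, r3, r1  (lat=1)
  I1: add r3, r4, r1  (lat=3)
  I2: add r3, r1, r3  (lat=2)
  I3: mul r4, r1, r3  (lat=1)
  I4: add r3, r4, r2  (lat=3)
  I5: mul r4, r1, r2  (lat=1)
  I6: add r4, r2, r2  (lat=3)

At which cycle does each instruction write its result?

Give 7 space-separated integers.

Answer: 2 5 7 8 11 7 10

Derivation:
I0 add r2: issue@1 deps=(None,None) exec_start@1 write@2
I1 add r3: issue@2 deps=(None,None) exec_start@2 write@5
I2 add r3: issue@3 deps=(None,1) exec_start@5 write@7
I3 mul r4: issue@4 deps=(None,2) exec_start@7 write@8
I4 add r3: issue@5 deps=(3,0) exec_start@8 write@11
I5 mul r4: issue@6 deps=(None,0) exec_start@6 write@7
I6 add r4: issue@7 deps=(0,0) exec_start@7 write@10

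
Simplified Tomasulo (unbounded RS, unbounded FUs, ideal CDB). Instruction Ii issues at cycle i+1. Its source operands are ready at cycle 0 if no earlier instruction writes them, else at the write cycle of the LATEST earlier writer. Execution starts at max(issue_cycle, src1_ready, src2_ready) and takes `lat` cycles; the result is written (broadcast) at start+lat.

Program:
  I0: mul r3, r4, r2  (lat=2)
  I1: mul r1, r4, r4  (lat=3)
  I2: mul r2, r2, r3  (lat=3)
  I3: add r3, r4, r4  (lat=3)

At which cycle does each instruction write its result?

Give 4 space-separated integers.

Answer: 3 5 6 7

Derivation:
I0 mul r3: issue@1 deps=(None,None) exec_start@1 write@3
I1 mul r1: issue@2 deps=(None,None) exec_start@2 write@5
I2 mul r2: issue@3 deps=(None,0) exec_start@3 write@6
I3 add r3: issue@4 deps=(None,None) exec_start@4 write@7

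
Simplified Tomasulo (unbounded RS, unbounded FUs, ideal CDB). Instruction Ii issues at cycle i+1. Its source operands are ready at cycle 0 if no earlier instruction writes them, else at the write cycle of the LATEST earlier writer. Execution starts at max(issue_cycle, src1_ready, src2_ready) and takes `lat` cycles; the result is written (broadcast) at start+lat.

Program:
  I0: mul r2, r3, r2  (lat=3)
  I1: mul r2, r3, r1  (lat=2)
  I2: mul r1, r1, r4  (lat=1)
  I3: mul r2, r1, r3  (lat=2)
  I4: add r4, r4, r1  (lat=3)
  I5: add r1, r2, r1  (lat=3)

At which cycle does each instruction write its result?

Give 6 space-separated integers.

Answer: 4 4 4 6 8 9

Derivation:
I0 mul r2: issue@1 deps=(None,None) exec_start@1 write@4
I1 mul r2: issue@2 deps=(None,None) exec_start@2 write@4
I2 mul r1: issue@3 deps=(None,None) exec_start@3 write@4
I3 mul r2: issue@4 deps=(2,None) exec_start@4 write@6
I4 add r4: issue@5 deps=(None,2) exec_start@5 write@8
I5 add r1: issue@6 deps=(3,2) exec_start@6 write@9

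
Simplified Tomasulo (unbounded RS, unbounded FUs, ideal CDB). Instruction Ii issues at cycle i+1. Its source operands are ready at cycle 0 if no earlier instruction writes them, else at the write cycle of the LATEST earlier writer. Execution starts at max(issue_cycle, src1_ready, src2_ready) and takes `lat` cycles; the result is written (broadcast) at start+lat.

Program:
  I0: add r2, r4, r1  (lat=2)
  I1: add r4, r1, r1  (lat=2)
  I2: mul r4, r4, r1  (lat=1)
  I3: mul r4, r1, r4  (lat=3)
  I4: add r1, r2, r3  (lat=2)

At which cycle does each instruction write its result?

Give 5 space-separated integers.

Answer: 3 4 5 8 7

Derivation:
I0 add r2: issue@1 deps=(None,None) exec_start@1 write@3
I1 add r4: issue@2 deps=(None,None) exec_start@2 write@4
I2 mul r4: issue@3 deps=(1,None) exec_start@4 write@5
I3 mul r4: issue@4 deps=(None,2) exec_start@5 write@8
I4 add r1: issue@5 deps=(0,None) exec_start@5 write@7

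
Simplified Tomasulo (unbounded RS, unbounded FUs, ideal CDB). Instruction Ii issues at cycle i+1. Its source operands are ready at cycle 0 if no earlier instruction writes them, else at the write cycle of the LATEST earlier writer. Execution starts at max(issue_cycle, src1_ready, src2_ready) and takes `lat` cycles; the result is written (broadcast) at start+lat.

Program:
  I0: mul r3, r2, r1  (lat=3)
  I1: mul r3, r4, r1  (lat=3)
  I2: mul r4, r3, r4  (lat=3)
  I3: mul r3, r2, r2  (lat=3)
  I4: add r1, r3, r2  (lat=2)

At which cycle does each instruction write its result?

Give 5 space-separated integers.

I0 mul r3: issue@1 deps=(None,None) exec_start@1 write@4
I1 mul r3: issue@2 deps=(None,None) exec_start@2 write@5
I2 mul r4: issue@3 deps=(1,None) exec_start@5 write@8
I3 mul r3: issue@4 deps=(None,None) exec_start@4 write@7
I4 add r1: issue@5 deps=(3,None) exec_start@7 write@9

Answer: 4 5 8 7 9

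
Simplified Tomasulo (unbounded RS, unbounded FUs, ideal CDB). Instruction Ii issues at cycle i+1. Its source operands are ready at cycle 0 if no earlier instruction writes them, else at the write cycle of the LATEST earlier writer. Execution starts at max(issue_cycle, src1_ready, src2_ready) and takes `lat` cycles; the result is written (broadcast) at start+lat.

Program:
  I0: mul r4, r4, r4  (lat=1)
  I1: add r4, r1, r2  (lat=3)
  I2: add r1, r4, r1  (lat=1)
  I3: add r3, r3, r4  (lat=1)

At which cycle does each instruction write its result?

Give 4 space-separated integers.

Answer: 2 5 6 6

Derivation:
I0 mul r4: issue@1 deps=(None,None) exec_start@1 write@2
I1 add r4: issue@2 deps=(None,None) exec_start@2 write@5
I2 add r1: issue@3 deps=(1,None) exec_start@5 write@6
I3 add r3: issue@4 deps=(None,1) exec_start@5 write@6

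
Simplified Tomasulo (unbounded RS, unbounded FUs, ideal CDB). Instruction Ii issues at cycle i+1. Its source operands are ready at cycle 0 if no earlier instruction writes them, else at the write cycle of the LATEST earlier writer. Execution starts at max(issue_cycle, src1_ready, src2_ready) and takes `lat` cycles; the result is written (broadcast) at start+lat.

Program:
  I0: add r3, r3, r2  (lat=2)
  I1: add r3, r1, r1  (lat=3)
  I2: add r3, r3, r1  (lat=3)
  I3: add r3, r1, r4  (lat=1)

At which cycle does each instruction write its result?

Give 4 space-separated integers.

Answer: 3 5 8 5

Derivation:
I0 add r3: issue@1 deps=(None,None) exec_start@1 write@3
I1 add r3: issue@2 deps=(None,None) exec_start@2 write@5
I2 add r3: issue@3 deps=(1,None) exec_start@5 write@8
I3 add r3: issue@4 deps=(None,None) exec_start@4 write@5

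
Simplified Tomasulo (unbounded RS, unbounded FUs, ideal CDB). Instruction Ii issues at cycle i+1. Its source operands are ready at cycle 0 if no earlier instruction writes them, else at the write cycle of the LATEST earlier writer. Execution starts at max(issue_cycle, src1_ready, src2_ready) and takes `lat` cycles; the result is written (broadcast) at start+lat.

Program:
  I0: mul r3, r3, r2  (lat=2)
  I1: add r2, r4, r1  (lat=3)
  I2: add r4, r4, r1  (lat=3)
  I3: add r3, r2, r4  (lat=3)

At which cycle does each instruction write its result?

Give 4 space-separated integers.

Answer: 3 5 6 9

Derivation:
I0 mul r3: issue@1 deps=(None,None) exec_start@1 write@3
I1 add r2: issue@2 deps=(None,None) exec_start@2 write@5
I2 add r4: issue@3 deps=(None,None) exec_start@3 write@6
I3 add r3: issue@4 deps=(1,2) exec_start@6 write@9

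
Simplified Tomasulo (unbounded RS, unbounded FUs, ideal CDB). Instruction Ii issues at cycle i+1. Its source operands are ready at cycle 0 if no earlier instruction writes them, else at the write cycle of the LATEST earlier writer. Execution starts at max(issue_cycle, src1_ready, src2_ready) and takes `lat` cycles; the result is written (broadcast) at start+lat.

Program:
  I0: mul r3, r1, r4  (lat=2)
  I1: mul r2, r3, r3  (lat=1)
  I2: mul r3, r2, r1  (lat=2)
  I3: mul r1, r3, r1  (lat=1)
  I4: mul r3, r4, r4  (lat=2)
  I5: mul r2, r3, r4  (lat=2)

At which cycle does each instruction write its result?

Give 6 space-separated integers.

I0 mul r3: issue@1 deps=(None,None) exec_start@1 write@3
I1 mul r2: issue@2 deps=(0,0) exec_start@3 write@4
I2 mul r3: issue@3 deps=(1,None) exec_start@4 write@6
I3 mul r1: issue@4 deps=(2,None) exec_start@6 write@7
I4 mul r3: issue@5 deps=(None,None) exec_start@5 write@7
I5 mul r2: issue@6 deps=(4,None) exec_start@7 write@9

Answer: 3 4 6 7 7 9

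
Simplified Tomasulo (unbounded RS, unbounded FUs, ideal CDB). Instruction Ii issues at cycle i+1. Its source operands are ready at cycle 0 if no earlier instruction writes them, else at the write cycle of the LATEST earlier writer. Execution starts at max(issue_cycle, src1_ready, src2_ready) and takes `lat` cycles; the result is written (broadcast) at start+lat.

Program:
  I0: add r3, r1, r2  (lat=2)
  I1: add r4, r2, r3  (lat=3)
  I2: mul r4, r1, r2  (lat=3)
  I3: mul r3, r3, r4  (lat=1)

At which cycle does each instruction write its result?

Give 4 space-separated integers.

Answer: 3 6 6 7

Derivation:
I0 add r3: issue@1 deps=(None,None) exec_start@1 write@3
I1 add r4: issue@2 deps=(None,0) exec_start@3 write@6
I2 mul r4: issue@3 deps=(None,None) exec_start@3 write@6
I3 mul r3: issue@4 deps=(0,2) exec_start@6 write@7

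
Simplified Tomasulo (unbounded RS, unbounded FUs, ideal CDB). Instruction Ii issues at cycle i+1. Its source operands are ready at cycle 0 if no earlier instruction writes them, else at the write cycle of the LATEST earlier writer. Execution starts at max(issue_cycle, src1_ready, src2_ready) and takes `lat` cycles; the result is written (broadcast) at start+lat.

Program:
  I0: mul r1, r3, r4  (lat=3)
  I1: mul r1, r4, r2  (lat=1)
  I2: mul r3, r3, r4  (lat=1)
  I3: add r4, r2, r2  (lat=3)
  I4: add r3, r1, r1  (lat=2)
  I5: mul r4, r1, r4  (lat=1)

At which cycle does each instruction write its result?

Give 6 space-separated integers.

Answer: 4 3 4 7 7 8

Derivation:
I0 mul r1: issue@1 deps=(None,None) exec_start@1 write@4
I1 mul r1: issue@2 deps=(None,None) exec_start@2 write@3
I2 mul r3: issue@3 deps=(None,None) exec_start@3 write@4
I3 add r4: issue@4 deps=(None,None) exec_start@4 write@7
I4 add r3: issue@5 deps=(1,1) exec_start@5 write@7
I5 mul r4: issue@6 deps=(1,3) exec_start@7 write@8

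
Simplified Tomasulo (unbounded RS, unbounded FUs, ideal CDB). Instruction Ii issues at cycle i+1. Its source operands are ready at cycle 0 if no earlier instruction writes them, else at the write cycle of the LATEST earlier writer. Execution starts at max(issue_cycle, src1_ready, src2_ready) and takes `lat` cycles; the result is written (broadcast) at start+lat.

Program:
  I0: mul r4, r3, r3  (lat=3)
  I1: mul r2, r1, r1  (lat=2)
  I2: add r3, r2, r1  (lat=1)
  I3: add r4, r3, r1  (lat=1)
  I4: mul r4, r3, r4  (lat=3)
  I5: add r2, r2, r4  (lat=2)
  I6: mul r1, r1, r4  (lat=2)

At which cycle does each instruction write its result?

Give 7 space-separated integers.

I0 mul r4: issue@1 deps=(None,None) exec_start@1 write@4
I1 mul r2: issue@2 deps=(None,None) exec_start@2 write@4
I2 add r3: issue@3 deps=(1,None) exec_start@4 write@5
I3 add r4: issue@4 deps=(2,None) exec_start@5 write@6
I4 mul r4: issue@5 deps=(2,3) exec_start@6 write@9
I5 add r2: issue@6 deps=(1,4) exec_start@9 write@11
I6 mul r1: issue@7 deps=(None,4) exec_start@9 write@11

Answer: 4 4 5 6 9 11 11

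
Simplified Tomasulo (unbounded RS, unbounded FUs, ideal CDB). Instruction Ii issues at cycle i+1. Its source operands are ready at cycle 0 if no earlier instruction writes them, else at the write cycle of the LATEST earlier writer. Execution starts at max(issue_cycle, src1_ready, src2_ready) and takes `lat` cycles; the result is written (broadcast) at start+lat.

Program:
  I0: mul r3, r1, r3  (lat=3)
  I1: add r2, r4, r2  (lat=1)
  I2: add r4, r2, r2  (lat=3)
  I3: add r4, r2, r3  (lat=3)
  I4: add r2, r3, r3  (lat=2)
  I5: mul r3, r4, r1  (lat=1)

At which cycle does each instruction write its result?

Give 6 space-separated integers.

I0 mul r3: issue@1 deps=(None,None) exec_start@1 write@4
I1 add r2: issue@2 deps=(None,None) exec_start@2 write@3
I2 add r4: issue@3 deps=(1,1) exec_start@3 write@6
I3 add r4: issue@4 deps=(1,0) exec_start@4 write@7
I4 add r2: issue@5 deps=(0,0) exec_start@5 write@7
I5 mul r3: issue@6 deps=(3,None) exec_start@7 write@8

Answer: 4 3 6 7 7 8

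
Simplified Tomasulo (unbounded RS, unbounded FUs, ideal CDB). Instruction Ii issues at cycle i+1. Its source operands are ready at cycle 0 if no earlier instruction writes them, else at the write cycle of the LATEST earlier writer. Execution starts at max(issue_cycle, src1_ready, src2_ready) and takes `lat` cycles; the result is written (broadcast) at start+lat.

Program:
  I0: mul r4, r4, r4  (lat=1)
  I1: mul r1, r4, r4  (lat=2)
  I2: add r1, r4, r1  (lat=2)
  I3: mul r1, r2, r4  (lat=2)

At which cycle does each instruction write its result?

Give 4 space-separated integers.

Answer: 2 4 6 6

Derivation:
I0 mul r4: issue@1 deps=(None,None) exec_start@1 write@2
I1 mul r1: issue@2 deps=(0,0) exec_start@2 write@4
I2 add r1: issue@3 deps=(0,1) exec_start@4 write@6
I3 mul r1: issue@4 deps=(None,0) exec_start@4 write@6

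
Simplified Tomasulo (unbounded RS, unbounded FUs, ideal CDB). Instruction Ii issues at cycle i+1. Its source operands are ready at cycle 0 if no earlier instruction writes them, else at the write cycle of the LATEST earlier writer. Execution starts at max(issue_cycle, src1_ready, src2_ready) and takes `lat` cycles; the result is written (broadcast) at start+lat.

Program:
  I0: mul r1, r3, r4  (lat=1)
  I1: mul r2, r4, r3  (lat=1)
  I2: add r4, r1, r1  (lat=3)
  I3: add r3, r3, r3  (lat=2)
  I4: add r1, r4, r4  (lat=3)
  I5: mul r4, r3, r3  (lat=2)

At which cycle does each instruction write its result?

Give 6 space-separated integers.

Answer: 2 3 6 6 9 8

Derivation:
I0 mul r1: issue@1 deps=(None,None) exec_start@1 write@2
I1 mul r2: issue@2 deps=(None,None) exec_start@2 write@3
I2 add r4: issue@3 deps=(0,0) exec_start@3 write@6
I3 add r3: issue@4 deps=(None,None) exec_start@4 write@6
I4 add r1: issue@5 deps=(2,2) exec_start@6 write@9
I5 mul r4: issue@6 deps=(3,3) exec_start@6 write@8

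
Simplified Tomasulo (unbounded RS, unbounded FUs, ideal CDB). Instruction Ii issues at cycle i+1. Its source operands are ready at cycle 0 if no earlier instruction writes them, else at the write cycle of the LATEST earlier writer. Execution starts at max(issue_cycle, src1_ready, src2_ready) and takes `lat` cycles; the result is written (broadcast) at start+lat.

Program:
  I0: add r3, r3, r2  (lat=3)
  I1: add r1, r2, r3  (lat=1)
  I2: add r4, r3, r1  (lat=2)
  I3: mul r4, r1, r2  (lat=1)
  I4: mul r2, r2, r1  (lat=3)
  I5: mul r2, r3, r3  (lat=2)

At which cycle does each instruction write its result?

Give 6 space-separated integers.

Answer: 4 5 7 6 8 8

Derivation:
I0 add r3: issue@1 deps=(None,None) exec_start@1 write@4
I1 add r1: issue@2 deps=(None,0) exec_start@4 write@5
I2 add r4: issue@3 deps=(0,1) exec_start@5 write@7
I3 mul r4: issue@4 deps=(1,None) exec_start@5 write@6
I4 mul r2: issue@5 deps=(None,1) exec_start@5 write@8
I5 mul r2: issue@6 deps=(0,0) exec_start@6 write@8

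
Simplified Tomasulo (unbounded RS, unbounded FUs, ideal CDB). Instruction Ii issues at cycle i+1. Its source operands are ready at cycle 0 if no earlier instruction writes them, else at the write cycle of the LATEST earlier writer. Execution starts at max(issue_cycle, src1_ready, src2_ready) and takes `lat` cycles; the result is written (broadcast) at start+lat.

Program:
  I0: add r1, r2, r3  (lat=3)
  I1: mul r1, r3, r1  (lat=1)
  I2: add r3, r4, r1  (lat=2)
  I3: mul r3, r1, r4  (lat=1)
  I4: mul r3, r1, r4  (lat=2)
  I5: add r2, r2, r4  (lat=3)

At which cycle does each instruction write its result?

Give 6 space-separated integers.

Answer: 4 5 7 6 7 9

Derivation:
I0 add r1: issue@1 deps=(None,None) exec_start@1 write@4
I1 mul r1: issue@2 deps=(None,0) exec_start@4 write@5
I2 add r3: issue@3 deps=(None,1) exec_start@5 write@7
I3 mul r3: issue@4 deps=(1,None) exec_start@5 write@6
I4 mul r3: issue@5 deps=(1,None) exec_start@5 write@7
I5 add r2: issue@6 deps=(None,None) exec_start@6 write@9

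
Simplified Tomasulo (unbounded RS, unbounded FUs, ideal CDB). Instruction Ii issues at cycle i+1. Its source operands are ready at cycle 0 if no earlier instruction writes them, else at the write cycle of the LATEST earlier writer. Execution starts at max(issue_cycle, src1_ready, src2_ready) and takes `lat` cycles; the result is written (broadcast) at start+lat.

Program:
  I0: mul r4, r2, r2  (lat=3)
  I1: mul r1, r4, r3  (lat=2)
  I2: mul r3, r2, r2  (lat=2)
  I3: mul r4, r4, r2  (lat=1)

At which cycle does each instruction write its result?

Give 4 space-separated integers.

I0 mul r4: issue@1 deps=(None,None) exec_start@1 write@4
I1 mul r1: issue@2 deps=(0,None) exec_start@4 write@6
I2 mul r3: issue@3 deps=(None,None) exec_start@3 write@5
I3 mul r4: issue@4 deps=(0,None) exec_start@4 write@5

Answer: 4 6 5 5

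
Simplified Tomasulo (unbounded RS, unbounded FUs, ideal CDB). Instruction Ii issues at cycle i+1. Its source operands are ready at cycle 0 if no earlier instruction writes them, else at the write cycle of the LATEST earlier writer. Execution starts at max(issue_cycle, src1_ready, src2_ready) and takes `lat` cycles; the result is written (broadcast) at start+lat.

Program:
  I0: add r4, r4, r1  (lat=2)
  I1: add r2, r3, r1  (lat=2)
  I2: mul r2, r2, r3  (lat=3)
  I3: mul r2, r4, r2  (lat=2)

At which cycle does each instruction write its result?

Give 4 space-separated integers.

I0 add r4: issue@1 deps=(None,None) exec_start@1 write@3
I1 add r2: issue@2 deps=(None,None) exec_start@2 write@4
I2 mul r2: issue@3 deps=(1,None) exec_start@4 write@7
I3 mul r2: issue@4 deps=(0,2) exec_start@7 write@9

Answer: 3 4 7 9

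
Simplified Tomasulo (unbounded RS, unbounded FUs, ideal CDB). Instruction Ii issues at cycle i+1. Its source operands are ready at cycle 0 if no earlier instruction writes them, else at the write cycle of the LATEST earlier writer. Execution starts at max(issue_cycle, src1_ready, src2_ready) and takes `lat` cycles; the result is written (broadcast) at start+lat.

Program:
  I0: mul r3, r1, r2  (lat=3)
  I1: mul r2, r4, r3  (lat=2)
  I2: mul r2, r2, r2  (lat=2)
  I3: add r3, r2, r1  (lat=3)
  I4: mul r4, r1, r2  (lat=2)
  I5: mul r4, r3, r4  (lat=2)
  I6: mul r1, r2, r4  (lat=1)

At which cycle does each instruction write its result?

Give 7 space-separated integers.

I0 mul r3: issue@1 deps=(None,None) exec_start@1 write@4
I1 mul r2: issue@2 deps=(None,0) exec_start@4 write@6
I2 mul r2: issue@3 deps=(1,1) exec_start@6 write@8
I3 add r3: issue@4 deps=(2,None) exec_start@8 write@11
I4 mul r4: issue@5 deps=(None,2) exec_start@8 write@10
I5 mul r4: issue@6 deps=(3,4) exec_start@11 write@13
I6 mul r1: issue@7 deps=(2,5) exec_start@13 write@14

Answer: 4 6 8 11 10 13 14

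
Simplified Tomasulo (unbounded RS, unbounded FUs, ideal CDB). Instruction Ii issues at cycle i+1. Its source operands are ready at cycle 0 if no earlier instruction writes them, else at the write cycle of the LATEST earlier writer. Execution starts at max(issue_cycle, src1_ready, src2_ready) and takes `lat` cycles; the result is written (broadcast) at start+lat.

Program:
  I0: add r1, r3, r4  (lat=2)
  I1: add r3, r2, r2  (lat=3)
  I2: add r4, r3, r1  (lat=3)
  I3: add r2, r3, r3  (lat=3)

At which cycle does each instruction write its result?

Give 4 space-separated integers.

I0 add r1: issue@1 deps=(None,None) exec_start@1 write@3
I1 add r3: issue@2 deps=(None,None) exec_start@2 write@5
I2 add r4: issue@3 deps=(1,0) exec_start@5 write@8
I3 add r2: issue@4 deps=(1,1) exec_start@5 write@8

Answer: 3 5 8 8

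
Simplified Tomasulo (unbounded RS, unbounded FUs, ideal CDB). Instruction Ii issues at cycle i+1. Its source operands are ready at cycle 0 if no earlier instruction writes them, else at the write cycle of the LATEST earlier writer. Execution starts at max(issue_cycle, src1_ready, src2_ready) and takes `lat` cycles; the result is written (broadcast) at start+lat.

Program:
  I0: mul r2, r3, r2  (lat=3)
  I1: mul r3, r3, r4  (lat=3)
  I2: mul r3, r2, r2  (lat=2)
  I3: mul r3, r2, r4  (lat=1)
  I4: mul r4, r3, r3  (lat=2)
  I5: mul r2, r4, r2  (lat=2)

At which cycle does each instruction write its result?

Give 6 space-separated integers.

Answer: 4 5 6 5 7 9

Derivation:
I0 mul r2: issue@1 deps=(None,None) exec_start@1 write@4
I1 mul r3: issue@2 deps=(None,None) exec_start@2 write@5
I2 mul r3: issue@3 deps=(0,0) exec_start@4 write@6
I3 mul r3: issue@4 deps=(0,None) exec_start@4 write@5
I4 mul r4: issue@5 deps=(3,3) exec_start@5 write@7
I5 mul r2: issue@6 deps=(4,0) exec_start@7 write@9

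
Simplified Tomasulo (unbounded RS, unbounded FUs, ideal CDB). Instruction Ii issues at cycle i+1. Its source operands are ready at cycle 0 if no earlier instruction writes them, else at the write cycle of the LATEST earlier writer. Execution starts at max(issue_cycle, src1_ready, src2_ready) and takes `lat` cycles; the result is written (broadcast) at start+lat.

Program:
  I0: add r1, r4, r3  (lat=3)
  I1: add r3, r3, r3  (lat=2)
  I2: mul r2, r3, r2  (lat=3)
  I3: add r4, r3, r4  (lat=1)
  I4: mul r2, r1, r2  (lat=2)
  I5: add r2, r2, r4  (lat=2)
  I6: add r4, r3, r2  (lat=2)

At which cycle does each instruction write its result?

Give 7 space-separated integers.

Answer: 4 4 7 5 9 11 13

Derivation:
I0 add r1: issue@1 deps=(None,None) exec_start@1 write@4
I1 add r3: issue@2 deps=(None,None) exec_start@2 write@4
I2 mul r2: issue@3 deps=(1,None) exec_start@4 write@7
I3 add r4: issue@4 deps=(1,None) exec_start@4 write@5
I4 mul r2: issue@5 deps=(0,2) exec_start@7 write@9
I5 add r2: issue@6 deps=(4,3) exec_start@9 write@11
I6 add r4: issue@7 deps=(1,5) exec_start@11 write@13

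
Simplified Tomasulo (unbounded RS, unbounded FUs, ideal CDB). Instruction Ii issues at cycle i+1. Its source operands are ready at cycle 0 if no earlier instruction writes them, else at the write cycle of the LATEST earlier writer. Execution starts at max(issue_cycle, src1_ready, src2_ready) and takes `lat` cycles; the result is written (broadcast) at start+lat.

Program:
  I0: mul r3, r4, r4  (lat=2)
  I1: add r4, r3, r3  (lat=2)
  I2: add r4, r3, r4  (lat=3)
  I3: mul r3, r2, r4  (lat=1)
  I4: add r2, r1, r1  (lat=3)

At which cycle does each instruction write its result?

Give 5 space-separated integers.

Answer: 3 5 8 9 8

Derivation:
I0 mul r3: issue@1 deps=(None,None) exec_start@1 write@3
I1 add r4: issue@2 deps=(0,0) exec_start@3 write@5
I2 add r4: issue@3 deps=(0,1) exec_start@5 write@8
I3 mul r3: issue@4 deps=(None,2) exec_start@8 write@9
I4 add r2: issue@5 deps=(None,None) exec_start@5 write@8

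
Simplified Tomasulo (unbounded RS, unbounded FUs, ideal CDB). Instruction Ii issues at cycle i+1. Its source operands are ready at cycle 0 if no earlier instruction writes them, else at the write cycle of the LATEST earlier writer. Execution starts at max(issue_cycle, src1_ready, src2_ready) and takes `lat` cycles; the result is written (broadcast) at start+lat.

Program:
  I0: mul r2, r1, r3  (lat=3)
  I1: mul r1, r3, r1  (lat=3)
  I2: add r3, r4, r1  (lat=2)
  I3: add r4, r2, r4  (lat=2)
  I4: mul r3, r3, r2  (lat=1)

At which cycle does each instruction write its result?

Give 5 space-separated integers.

Answer: 4 5 7 6 8

Derivation:
I0 mul r2: issue@1 deps=(None,None) exec_start@1 write@4
I1 mul r1: issue@2 deps=(None,None) exec_start@2 write@5
I2 add r3: issue@3 deps=(None,1) exec_start@5 write@7
I3 add r4: issue@4 deps=(0,None) exec_start@4 write@6
I4 mul r3: issue@5 deps=(2,0) exec_start@7 write@8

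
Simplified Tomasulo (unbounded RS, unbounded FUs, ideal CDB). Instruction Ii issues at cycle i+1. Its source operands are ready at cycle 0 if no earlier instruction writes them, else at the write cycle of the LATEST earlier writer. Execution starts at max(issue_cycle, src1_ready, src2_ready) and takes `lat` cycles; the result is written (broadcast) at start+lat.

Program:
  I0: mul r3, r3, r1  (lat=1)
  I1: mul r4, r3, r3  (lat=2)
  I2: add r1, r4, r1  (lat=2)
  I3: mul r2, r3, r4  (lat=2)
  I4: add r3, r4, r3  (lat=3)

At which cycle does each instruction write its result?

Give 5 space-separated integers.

I0 mul r3: issue@1 deps=(None,None) exec_start@1 write@2
I1 mul r4: issue@2 deps=(0,0) exec_start@2 write@4
I2 add r1: issue@3 deps=(1,None) exec_start@4 write@6
I3 mul r2: issue@4 deps=(0,1) exec_start@4 write@6
I4 add r3: issue@5 deps=(1,0) exec_start@5 write@8

Answer: 2 4 6 6 8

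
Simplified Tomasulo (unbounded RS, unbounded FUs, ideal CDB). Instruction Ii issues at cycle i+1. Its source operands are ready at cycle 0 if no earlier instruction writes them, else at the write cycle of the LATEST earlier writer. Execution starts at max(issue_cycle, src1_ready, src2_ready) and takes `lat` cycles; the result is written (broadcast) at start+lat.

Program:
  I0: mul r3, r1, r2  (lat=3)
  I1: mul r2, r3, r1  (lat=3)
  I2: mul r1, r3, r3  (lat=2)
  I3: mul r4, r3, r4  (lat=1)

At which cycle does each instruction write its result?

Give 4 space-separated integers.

I0 mul r3: issue@1 deps=(None,None) exec_start@1 write@4
I1 mul r2: issue@2 deps=(0,None) exec_start@4 write@7
I2 mul r1: issue@3 deps=(0,0) exec_start@4 write@6
I3 mul r4: issue@4 deps=(0,None) exec_start@4 write@5

Answer: 4 7 6 5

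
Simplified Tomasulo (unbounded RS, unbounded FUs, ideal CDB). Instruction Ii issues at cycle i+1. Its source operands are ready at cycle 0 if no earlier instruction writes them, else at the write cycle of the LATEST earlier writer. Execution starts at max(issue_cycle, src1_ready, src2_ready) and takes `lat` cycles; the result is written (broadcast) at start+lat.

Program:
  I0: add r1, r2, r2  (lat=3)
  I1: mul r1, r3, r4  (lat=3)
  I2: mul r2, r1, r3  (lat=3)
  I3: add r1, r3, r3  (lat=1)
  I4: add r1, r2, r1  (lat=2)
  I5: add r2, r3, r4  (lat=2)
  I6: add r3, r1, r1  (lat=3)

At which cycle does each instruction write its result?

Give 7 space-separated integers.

I0 add r1: issue@1 deps=(None,None) exec_start@1 write@4
I1 mul r1: issue@2 deps=(None,None) exec_start@2 write@5
I2 mul r2: issue@3 deps=(1,None) exec_start@5 write@8
I3 add r1: issue@4 deps=(None,None) exec_start@4 write@5
I4 add r1: issue@5 deps=(2,3) exec_start@8 write@10
I5 add r2: issue@6 deps=(None,None) exec_start@6 write@8
I6 add r3: issue@7 deps=(4,4) exec_start@10 write@13

Answer: 4 5 8 5 10 8 13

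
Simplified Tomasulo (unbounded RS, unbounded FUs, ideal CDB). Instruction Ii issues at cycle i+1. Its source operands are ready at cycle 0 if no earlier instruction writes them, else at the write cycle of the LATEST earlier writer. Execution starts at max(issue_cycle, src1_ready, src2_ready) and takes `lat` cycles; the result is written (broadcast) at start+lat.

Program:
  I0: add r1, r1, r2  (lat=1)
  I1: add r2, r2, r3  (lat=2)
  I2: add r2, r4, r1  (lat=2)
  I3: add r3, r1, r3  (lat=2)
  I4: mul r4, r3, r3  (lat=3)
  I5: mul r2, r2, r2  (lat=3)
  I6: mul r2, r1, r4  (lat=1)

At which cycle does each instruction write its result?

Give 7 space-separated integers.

I0 add r1: issue@1 deps=(None,None) exec_start@1 write@2
I1 add r2: issue@2 deps=(None,None) exec_start@2 write@4
I2 add r2: issue@3 deps=(None,0) exec_start@3 write@5
I3 add r3: issue@4 deps=(0,None) exec_start@4 write@6
I4 mul r4: issue@5 deps=(3,3) exec_start@6 write@9
I5 mul r2: issue@6 deps=(2,2) exec_start@6 write@9
I6 mul r2: issue@7 deps=(0,4) exec_start@9 write@10

Answer: 2 4 5 6 9 9 10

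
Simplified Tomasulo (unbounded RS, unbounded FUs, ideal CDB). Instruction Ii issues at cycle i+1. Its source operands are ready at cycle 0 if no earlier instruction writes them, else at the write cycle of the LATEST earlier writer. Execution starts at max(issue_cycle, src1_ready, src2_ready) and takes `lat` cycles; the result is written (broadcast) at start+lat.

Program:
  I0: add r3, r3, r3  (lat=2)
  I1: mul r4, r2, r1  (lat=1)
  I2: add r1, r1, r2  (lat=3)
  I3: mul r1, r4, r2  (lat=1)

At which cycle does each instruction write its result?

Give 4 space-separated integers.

Answer: 3 3 6 5

Derivation:
I0 add r3: issue@1 deps=(None,None) exec_start@1 write@3
I1 mul r4: issue@2 deps=(None,None) exec_start@2 write@3
I2 add r1: issue@3 deps=(None,None) exec_start@3 write@6
I3 mul r1: issue@4 deps=(1,None) exec_start@4 write@5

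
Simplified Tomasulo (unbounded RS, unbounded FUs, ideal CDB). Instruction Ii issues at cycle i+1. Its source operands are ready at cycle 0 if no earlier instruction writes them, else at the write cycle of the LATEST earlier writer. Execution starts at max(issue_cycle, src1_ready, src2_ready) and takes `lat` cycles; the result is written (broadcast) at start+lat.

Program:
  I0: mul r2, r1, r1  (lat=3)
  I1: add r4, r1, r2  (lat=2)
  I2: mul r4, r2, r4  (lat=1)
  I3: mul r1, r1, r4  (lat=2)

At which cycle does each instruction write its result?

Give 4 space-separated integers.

I0 mul r2: issue@1 deps=(None,None) exec_start@1 write@4
I1 add r4: issue@2 deps=(None,0) exec_start@4 write@6
I2 mul r4: issue@3 deps=(0,1) exec_start@6 write@7
I3 mul r1: issue@4 deps=(None,2) exec_start@7 write@9

Answer: 4 6 7 9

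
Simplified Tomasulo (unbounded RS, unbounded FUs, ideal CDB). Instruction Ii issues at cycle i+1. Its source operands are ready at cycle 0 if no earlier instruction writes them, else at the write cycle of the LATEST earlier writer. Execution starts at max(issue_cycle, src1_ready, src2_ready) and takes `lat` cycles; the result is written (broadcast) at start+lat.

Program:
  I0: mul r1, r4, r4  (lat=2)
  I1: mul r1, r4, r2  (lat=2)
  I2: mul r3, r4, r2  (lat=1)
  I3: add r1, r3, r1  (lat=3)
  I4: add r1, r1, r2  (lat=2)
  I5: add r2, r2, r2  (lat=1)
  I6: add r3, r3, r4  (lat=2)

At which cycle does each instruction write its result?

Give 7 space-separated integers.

Answer: 3 4 4 7 9 7 9

Derivation:
I0 mul r1: issue@1 deps=(None,None) exec_start@1 write@3
I1 mul r1: issue@2 deps=(None,None) exec_start@2 write@4
I2 mul r3: issue@3 deps=(None,None) exec_start@3 write@4
I3 add r1: issue@4 deps=(2,1) exec_start@4 write@7
I4 add r1: issue@5 deps=(3,None) exec_start@7 write@9
I5 add r2: issue@6 deps=(None,None) exec_start@6 write@7
I6 add r3: issue@7 deps=(2,None) exec_start@7 write@9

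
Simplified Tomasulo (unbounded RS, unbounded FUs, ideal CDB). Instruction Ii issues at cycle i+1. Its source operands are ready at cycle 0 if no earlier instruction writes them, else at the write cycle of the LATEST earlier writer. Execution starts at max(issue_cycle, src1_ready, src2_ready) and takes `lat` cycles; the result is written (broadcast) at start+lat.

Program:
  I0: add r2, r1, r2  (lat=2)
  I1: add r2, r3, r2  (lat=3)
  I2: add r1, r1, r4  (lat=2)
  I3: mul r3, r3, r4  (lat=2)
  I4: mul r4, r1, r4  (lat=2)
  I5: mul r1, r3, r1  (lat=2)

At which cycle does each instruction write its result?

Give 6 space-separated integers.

Answer: 3 6 5 6 7 8

Derivation:
I0 add r2: issue@1 deps=(None,None) exec_start@1 write@3
I1 add r2: issue@2 deps=(None,0) exec_start@3 write@6
I2 add r1: issue@3 deps=(None,None) exec_start@3 write@5
I3 mul r3: issue@4 deps=(None,None) exec_start@4 write@6
I4 mul r4: issue@5 deps=(2,None) exec_start@5 write@7
I5 mul r1: issue@6 deps=(3,2) exec_start@6 write@8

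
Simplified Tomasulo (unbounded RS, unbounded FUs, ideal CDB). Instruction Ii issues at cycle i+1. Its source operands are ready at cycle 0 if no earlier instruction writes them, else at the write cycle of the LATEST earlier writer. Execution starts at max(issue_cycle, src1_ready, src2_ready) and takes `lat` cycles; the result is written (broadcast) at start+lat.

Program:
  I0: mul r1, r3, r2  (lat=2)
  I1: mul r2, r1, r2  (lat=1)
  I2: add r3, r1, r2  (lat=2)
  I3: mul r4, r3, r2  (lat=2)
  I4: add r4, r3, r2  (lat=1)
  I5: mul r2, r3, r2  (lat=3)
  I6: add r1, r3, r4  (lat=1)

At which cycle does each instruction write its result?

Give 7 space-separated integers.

Answer: 3 4 6 8 7 9 8

Derivation:
I0 mul r1: issue@1 deps=(None,None) exec_start@1 write@3
I1 mul r2: issue@2 deps=(0,None) exec_start@3 write@4
I2 add r3: issue@3 deps=(0,1) exec_start@4 write@6
I3 mul r4: issue@4 deps=(2,1) exec_start@6 write@8
I4 add r4: issue@5 deps=(2,1) exec_start@6 write@7
I5 mul r2: issue@6 deps=(2,1) exec_start@6 write@9
I6 add r1: issue@7 deps=(2,4) exec_start@7 write@8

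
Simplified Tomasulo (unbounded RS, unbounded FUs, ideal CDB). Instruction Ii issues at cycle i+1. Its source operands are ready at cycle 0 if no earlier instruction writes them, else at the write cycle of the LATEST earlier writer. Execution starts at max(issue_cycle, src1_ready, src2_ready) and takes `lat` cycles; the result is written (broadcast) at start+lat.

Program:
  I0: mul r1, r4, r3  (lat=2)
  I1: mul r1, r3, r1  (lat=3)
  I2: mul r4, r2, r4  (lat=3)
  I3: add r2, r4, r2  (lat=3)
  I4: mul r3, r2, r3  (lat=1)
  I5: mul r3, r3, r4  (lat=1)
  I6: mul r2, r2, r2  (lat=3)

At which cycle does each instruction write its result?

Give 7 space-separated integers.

Answer: 3 6 6 9 10 11 12

Derivation:
I0 mul r1: issue@1 deps=(None,None) exec_start@1 write@3
I1 mul r1: issue@2 deps=(None,0) exec_start@3 write@6
I2 mul r4: issue@3 deps=(None,None) exec_start@3 write@6
I3 add r2: issue@4 deps=(2,None) exec_start@6 write@9
I4 mul r3: issue@5 deps=(3,None) exec_start@9 write@10
I5 mul r3: issue@6 deps=(4,2) exec_start@10 write@11
I6 mul r2: issue@7 deps=(3,3) exec_start@9 write@12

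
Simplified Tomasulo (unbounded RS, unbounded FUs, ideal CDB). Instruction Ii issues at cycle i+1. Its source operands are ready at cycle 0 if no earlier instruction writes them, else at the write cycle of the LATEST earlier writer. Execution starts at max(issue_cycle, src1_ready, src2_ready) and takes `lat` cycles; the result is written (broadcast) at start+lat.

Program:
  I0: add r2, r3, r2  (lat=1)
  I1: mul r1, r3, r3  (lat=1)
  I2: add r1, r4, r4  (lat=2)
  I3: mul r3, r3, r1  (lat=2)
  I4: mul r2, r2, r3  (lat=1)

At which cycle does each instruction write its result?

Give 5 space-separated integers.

Answer: 2 3 5 7 8

Derivation:
I0 add r2: issue@1 deps=(None,None) exec_start@1 write@2
I1 mul r1: issue@2 deps=(None,None) exec_start@2 write@3
I2 add r1: issue@3 deps=(None,None) exec_start@3 write@5
I3 mul r3: issue@4 deps=(None,2) exec_start@5 write@7
I4 mul r2: issue@5 deps=(0,3) exec_start@7 write@8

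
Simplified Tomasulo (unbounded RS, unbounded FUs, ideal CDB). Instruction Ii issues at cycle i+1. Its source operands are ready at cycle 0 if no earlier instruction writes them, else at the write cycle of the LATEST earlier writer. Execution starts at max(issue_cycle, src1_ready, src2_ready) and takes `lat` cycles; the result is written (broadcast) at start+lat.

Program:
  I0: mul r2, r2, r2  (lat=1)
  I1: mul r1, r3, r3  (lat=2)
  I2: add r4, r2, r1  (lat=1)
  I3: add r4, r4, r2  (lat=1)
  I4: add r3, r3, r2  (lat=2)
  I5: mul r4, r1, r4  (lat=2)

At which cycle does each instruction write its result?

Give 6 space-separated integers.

I0 mul r2: issue@1 deps=(None,None) exec_start@1 write@2
I1 mul r1: issue@2 deps=(None,None) exec_start@2 write@4
I2 add r4: issue@3 deps=(0,1) exec_start@4 write@5
I3 add r4: issue@4 deps=(2,0) exec_start@5 write@6
I4 add r3: issue@5 deps=(None,0) exec_start@5 write@7
I5 mul r4: issue@6 deps=(1,3) exec_start@6 write@8

Answer: 2 4 5 6 7 8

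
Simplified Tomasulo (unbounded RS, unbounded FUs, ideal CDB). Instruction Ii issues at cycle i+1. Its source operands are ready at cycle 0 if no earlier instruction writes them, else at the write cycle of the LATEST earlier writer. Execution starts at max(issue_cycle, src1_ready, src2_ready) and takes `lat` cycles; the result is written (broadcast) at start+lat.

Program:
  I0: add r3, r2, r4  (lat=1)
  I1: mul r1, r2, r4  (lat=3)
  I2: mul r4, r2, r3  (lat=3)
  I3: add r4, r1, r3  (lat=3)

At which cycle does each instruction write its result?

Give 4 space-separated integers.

I0 add r3: issue@1 deps=(None,None) exec_start@1 write@2
I1 mul r1: issue@2 deps=(None,None) exec_start@2 write@5
I2 mul r4: issue@3 deps=(None,0) exec_start@3 write@6
I3 add r4: issue@4 deps=(1,0) exec_start@5 write@8

Answer: 2 5 6 8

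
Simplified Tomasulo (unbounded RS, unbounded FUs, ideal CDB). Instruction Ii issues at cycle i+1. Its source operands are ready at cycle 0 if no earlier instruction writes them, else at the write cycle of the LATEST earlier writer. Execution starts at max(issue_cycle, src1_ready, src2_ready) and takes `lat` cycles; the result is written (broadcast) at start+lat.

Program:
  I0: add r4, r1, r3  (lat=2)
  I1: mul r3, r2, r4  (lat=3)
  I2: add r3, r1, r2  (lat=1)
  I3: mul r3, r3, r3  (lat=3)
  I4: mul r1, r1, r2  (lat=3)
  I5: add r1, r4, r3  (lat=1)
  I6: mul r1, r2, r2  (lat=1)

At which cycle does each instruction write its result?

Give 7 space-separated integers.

Answer: 3 6 4 7 8 8 8

Derivation:
I0 add r4: issue@1 deps=(None,None) exec_start@1 write@3
I1 mul r3: issue@2 deps=(None,0) exec_start@3 write@6
I2 add r3: issue@3 deps=(None,None) exec_start@3 write@4
I3 mul r3: issue@4 deps=(2,2) exec_start@4 write@7
I4 mul r1: issue@5 deps=(None,None) exec_start@5 write@8
I5 add r1: issue@6 deps=(0,3) exec_start@7 write@8
I6 mul r1: issue@7 deps=(None,None) exec_start@7 write@8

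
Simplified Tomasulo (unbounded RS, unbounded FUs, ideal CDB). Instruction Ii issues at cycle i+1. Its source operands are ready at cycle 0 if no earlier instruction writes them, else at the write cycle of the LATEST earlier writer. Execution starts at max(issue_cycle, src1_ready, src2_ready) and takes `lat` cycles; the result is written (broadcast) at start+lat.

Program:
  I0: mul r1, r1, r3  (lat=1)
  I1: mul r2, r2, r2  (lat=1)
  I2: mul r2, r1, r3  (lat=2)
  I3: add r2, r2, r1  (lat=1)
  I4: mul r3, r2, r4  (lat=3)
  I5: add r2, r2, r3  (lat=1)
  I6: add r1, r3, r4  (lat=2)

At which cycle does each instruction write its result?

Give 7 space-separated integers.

I0 mul r1: issue@1 deps=(None,None) exec_start@1 write@2
I1 mul r2: issue@2 deps=(None,None) exec_start@2 write@3
I2 mul r2: issue@3 deps=(0,None) exec_start@3 write@5
I3 add r2: issue@4 deps=(2,0) exec_start@5 write@6
I4 mul r3: issue@5 deps=(3,None) exec_start@6 write@9
I5 add r2: issue@6 deps=(3,4) exec_start@9 write@10
I6 add r1: issue@7 deps=(4,None) exec_start@9 write@11

Answer: 2 3 5 6 9 10 11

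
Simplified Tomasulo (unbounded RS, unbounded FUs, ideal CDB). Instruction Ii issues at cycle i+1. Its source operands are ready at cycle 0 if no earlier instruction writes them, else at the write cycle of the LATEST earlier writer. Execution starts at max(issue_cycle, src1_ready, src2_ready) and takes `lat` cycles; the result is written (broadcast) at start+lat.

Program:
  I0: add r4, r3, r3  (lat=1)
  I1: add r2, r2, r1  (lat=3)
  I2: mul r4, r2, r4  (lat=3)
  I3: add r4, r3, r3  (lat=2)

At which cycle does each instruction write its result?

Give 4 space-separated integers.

Answer: 2 5 8 6

Derivation:
I0 add r4: issue@1 deps=(None,None) exec_start@1 write@2
I1 add r2: issue@2 deps=(None,None) exec_start@2 write@5
I2 mul r4: issue@3 deps=(1,0) exec_start@5 write@8
I3 add r4: issue@4 deps=(None,None) exec_start@4 write@6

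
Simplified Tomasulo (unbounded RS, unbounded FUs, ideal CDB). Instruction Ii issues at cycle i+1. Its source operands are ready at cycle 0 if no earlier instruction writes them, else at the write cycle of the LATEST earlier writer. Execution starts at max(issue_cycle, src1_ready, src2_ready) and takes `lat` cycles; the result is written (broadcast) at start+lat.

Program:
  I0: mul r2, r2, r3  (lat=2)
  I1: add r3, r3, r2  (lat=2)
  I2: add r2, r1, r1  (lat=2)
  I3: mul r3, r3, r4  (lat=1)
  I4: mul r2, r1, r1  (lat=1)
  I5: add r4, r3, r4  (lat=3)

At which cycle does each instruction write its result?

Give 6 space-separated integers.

Answer: 3 5 5 6 6 9

Derivation:
I0 mul r2: issue@1 deps=(None,None) exec_start@1 write@3
I1 add r3: issue@2 deps=(None,0) exec_start@3 write@5
I2 add r2: issue@3 deps=(None,None) exec_start@3 write@5
I3 mul r3: issue@4 deps=(1,None) exec_start@5 write@6
I4 mul r2: issue@5 deps=(None,None) exec_start@5 write@6
I5 add r4: issue@6 deps=(3,None) exec_start@6 write@9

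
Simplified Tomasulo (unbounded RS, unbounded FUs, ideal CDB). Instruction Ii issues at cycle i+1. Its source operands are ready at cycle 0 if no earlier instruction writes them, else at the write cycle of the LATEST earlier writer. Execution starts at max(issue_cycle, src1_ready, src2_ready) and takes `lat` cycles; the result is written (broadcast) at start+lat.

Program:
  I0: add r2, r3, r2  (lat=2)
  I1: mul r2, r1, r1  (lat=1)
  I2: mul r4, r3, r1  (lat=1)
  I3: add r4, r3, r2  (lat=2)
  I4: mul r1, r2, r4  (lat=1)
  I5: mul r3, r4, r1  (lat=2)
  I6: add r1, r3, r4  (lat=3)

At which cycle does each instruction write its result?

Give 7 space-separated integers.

Answer: 3 3 4 6 7 9 12

Derivation:
I0 add r2: issue@1 deps=(None,None) exec_start@1 write@3
I1 mul r2: issue@2 deps=(None,None) exec_start@2 write@3
I2 mul r4: issue@3 deps=(None,None) exec_start@3 write@4
I3 add r4: issue@4 deps=(None,1) exec_start@4 write@6
I4 mul r1: issue@5 deps=(1,3) exec_start@6 write@7
I5 mul r3: issue@6 deps=(3,4) exec_start@7 write@9
I6 add r1: issue@7 deps=(5,3) exec_start@9 write@12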